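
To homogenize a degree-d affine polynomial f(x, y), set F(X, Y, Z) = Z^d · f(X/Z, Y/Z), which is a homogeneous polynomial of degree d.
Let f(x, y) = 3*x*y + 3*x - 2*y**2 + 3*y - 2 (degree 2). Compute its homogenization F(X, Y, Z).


F(X, Y, Z) = 3*X*Y + 3*X*Z - 2*Y**2 + 3*Y*Z - 2*Z**2

deg(f) = 2.
Substitute x = X/Z, y = Y/Z into f, then multiply by Z^2.
  monomial 3·x^1·y^1 ↦ 3·X^1·Y^1·Z^0.
  monomial 3·x^1·y^0 ↦ 3·X^1·Y^0·Z^1.
  monomial -2·x^0·y^2 ↦ -2·X^0·Y^2·Z^0.
  monomial 3·x^0·y^1 ↦ 3·X^0·Y^1·Z^1.
  monomial -2·x^0·y^0 ↦ -2·X^0·Y^0·Z^2.
Collecting: F(X, Y, Z) = 3*X*Y + 3*X*Z - 2*Y**2 + 3*Y*Z - 2*Z**2.


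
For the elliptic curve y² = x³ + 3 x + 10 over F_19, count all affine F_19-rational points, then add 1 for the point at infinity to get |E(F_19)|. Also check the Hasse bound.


Affine points = {(2, 9), (2, 10), (5, 6), (5, 13), (6, 4), (6, 15), (9, 5), (9, 14), (11, 5), (11, 14), (12, 8), (12, 11), (13, 2), (13, 17), (18, 5), (18, 14)}; affine count = 16; |E(F_19)| = 17.

Discriminant check: Δ ∝ 4a³ + 27b² = 4·3³ + 27·10² = 4·27 + 27·100 ≡ 15 (mod 19). Nonzero ⇒ E is nonsingular.
For each x ∈ F_19, compute rhs = x³ + 3·x + 10 mod 19, then count y ∈ F_19 with y² ≡ rhs.
  x = 0: rhs = 10, matching y values: none (0 points).
  x = 1: rhs = 14, matching y values: none (0 points).
  x = 2: rhs = 5, matching y values: 9, 10 (2 points).
  x = 3: rhs = 8, matching y values: none (0 points).
  x = 4: rhs = 10, matching y values: none (0 points).
  x = 5: rhs = 17, matching y values: 6, 13 (2 points).
  x = 6: rhs = 16, matching y values: 4, 15 (2 points).
  x = 7: rhs = 13, matching y values: none (0 points).
  x = 8: rhs = 14, matching y values: none (0 points).
  x = 9: rhs = 6, matching y values: 5, 14 (2 points).
  x = 10: rhs = 14, matching y values: none (0 points).
  x = 11: rhs = 6, matching y values: 5, 14 (2 points).
  x = 12: rhs = 7, matching y values: 8, 11 (2 points).
  x = 13: rhs = 4, matching y values: 2, 17 (2 points).
  x = 14: rhs = 3, matching y values: none (0 points).
  x = 15: rhs = 10, matching y values: none (0 points).
  x = 16: rhs = 12, matching y values: none (0 points).
  x = 17: rhs = 15, matching y values: none (0 points).
  x = 18: rhs = 6, matching y values: 5, 14 (2 points).
Total affine count: 16.
Full point count |E(F_19)| = 16 + 1 = 17.
Hasse bound: |17 − (19+1)| = |-3| = 3 ≤ 2√19 ≈ 8.7178 ✓.


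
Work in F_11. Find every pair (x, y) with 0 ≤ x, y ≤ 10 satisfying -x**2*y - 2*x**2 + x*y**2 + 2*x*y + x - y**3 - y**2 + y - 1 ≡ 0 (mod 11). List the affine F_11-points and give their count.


Affine F_11-points: {(0, 2), (0, 4), (2, 3), (3, 7), (3, 10), (5, 2), (6, 4), (7, 1), (8, 0), (8, 8), (8, 10), (9, 0), (9, 1), (9, 7), (10, 3), (10, 8), (10, 9)}; count = 17.

For each of the 121 pairs (x, y) ∈ F_11², evaluate f(x, y) mod 11. Record the zeros.
  x = 0: [0↦10, 1↦9, 2↦0, 3↦10, 4↦0, 5↦8, 6↦6, 7↦10, 8↦3, 9↦1, 10↦9]  zeros at y ∈ {2, 4}
  x = 1: [0↦9, 1↦10, 2↦5, 3↦10, 4↦8, 5↦4, 6↦3, 7↦10, 8↦8, 9↦2, 10↦8]  zeros at y ∈ ∅
  x = 2: [0↦4, 1↦5, 2↦2, 3↦0, 4↦4, 5↦8, 6↦6, 7↦3, 8↦4, 9↦3, 10↦5]  zeros at y ∈ {3}
  x = 3: [0↦6, 1↦5, 2↦2, 3↦2, 4↦10, 5↦9, 6↦4, 7↦0, 8↦2, 9↦4, 10↦0]  zeros at y ∈ {7, 10}
  x = 4: [0↦4, 1↦10, 2↦5, 3↦5, 4↦4, 5↦7, 6↦8, 7↦1, 8↦2, 9↦5, 10↦4]  zeros at y ∈ ∅
  x = 5: [0↦9, 1↦9, 2↦0, 3↦9, 4↦8, 5↦2, 6↦7, 7↦6, 8↦4, 9↦6, 10↦6]  zeros at y ∈ {2}
  x = 6: [0↦10, 1↦2, 2↦9, 3↦3, 4↦0, 5↦5, 6↦1, 7↦4, 8↦8, 9↦7, 10↦6]  zeros at y ∈ {4}
  x = 7: [0↦7, 1↦0, 2↦10, 3↦9, 4↦2, 5↦5, 6↦1, 7↦6, 8↦3, 9↦8, 10↦4]  zeros at y ∈ {1}
  x = 8: [0↦0, 1↦3, 2↦3, 3↦5, 4↦3, 5↦2, 6↦7, 7↦1, 8↦0, 9↦9, 10↦0]  zeros at y ∈ {0, 8, 10}
  x = 9: [0↦0, 1↦0, 2↦10, 3↦2, 4↦3, 5↦7, 6↦8, 7↦0, 8↦10, 9↦10, 10↦5]  zeros at y ∈ {0, 1, 7}
  x = 10: [0↦7, 1↦2, 2↦9, 3↦0, 4↦2, 5↦9, 6↦4, 7↦3, 8↦0, 9↦0, 10↦8]  zeros at y ∈ {3, 8, 9}
Collecting zeros: affine points = {(0, 2), (0, 4), (2, 3), (3, 7), (3, 10), (5, 2), (6, 4), (7, 1), (8, 0), (8, 8), (8, 10), (9, 0), (9, 1), (9, 7), (10, 3), (10, 8), (10, 9)}.
Total count |C(F_11)_aff| = 17.


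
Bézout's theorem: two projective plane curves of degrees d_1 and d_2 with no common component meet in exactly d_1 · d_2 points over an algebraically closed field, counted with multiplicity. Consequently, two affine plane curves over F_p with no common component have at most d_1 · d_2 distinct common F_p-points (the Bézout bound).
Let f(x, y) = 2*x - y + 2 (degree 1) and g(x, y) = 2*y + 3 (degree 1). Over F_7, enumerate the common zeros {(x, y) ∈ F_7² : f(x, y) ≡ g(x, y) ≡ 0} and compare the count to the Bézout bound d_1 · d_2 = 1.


Common zeros: {(0, 2)}; count = 1; Bézout bound = 1.

deg(f) = 1, deg(g) = 1, so Bézout bound = 1.
Scan x ∈ F_7. For each x, list the y ∈ F_7 with f(x, y) ≡ 0 and those with g(x, y) ≡ 0 (mod 7); the common zeros in that column are the intersection.
  x = 0: f ≡ 0 at y ∈ {2}; g ≡ 0 at y ∈ {2}; common: {2}.
  x = 1: f ≡ 0 at y ∈ {4}; g ≡ 0 at y ∈ {2}; common: ∅.
  x = 2: f ≡ 0 at y ∈ {6}; g ≡ 0 at y ∈ {2}; common: ∅.
  x = 3: f ≡ 0 at y ∈ {1}; g ≡ 0 at y ∈ {2}; common: ∅.
  x = 4: f ≡ 0 at y ∈ {3}; g ≡ 0 at y ∈ {2}; common: ∅.
  x = 5: f ≡ 0 at y ∈ {5}; g ≡ 0 at y ∈ {2}; common: ∅.
  x = 6: f ≡ 0 at y ∈ {0}; g ≡ 0 at y ∈ {2}; common: ∅.
Collecting: common zeros = {(0, 2)}, so the count is 1.
Comparison with the Bézout bound: 1 ≤ 1 = deg(f)·deg(g), as expected for curves with no common component (the bound is attained).


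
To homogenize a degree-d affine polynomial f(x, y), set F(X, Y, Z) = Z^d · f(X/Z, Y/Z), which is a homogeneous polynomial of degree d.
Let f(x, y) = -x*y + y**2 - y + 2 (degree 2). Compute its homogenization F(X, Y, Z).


F(X, Y, Z) = -X*Y + Y**2 - Y*Z + 2*Z**2

deg(f) = 2.
Substitute x = X/Z, y = Y/Z into f, then multiply by Z^2.
  monomial -1·x^1·y^1 ↦ -1·X^1·Y^1·Z^0.
  monomial 1·x^0·y^2 ↦ 1·X^0·Y^2·Z^0.
  monomial -1·x^0·y^1 ↦ -1·X^0·Y^1·Z^1.
  monomial 2·x^0·y^0 ↦ 2·X^0·Y^0·Z^2.
Collecting: F(X, Y, Z) = -X*Y + Y**2 - Y*Z + 2*Z**2.


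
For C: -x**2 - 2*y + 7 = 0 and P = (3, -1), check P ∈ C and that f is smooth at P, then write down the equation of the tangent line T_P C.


Tangent line at P: -6*x - 2*y + 16 = 0.

Step 1: f(3, -1) = 0, so P lies on C.
Step 2: partial derivatives
  f_x(x, y) = -2*x, f_y(x, y) = -2.
  f_x(P) = -6, f_y(P) = -2 (gradient nonzero, so P is smooth).
Step 3: tangent line at P: -6·(x − 3) + -2·(y − -1) = 0.
Expanding: -6*x - 2*y + 16 = 0.


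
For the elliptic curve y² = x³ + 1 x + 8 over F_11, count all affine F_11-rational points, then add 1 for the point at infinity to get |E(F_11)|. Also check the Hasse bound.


Affine points = {(3, 4), (3, 7), (8, 0), (9, 3), (9, 8)}; affine count = 5; |E(F_11)| = 6.

Discriminant check: Δ ∝ 4a³ + 27b² = 4·1³ + 27·8² = 4·1 + 27·64 ≡ 5 (mod 11). Nonzero ⇒ E is nonsingular.
For each x ∈ F_11, compute rhs = x³ + 1·x + 8 mod 11, then count y ∈ F_11 with y² ≡ rhs.
  x = 0: rhs = 8, matching y values: none (0 points).
  x = 1: rhs = 10, matching y values: none (0 points).
  x = 2: rhs = 7, matching y values: none (0 points).
  x = 3: rhs = 5, matching y values: 4, 7 (2 points).
  x = 4: rhs = 10, matching y values: none (0 points).
  x = 5: rhs = 6, matching y values: none (0 points).
  x = 6: rhs = 10, matching y values: none (0 points).
  x = 7: rhs = 6, matching y values: none (0 points).
  x = 8: rhs = 0, matching y values: 0 (1 points).
  x = 9: rhs = 9, matching y values: 3, 8 (2 points).
  x = 10: rhs = 6, matching y values: none (0 points).
Total affine count: 5.
Full point count |E(F_11)| = 5 + 1 = 6.
Hasse bound: |6 − (11+1)| = |-6| = 6 ≤ 2√11 ≈ 6.6332 ✓.


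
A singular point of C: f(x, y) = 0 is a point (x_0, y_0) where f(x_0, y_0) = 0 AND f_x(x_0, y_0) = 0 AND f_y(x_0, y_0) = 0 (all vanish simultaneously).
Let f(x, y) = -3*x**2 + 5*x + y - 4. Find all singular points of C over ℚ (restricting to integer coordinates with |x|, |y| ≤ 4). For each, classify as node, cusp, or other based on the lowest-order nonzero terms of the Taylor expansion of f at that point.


No singular points in the scanned grid; C is smooth there.

Compute partial derivatives:
  f_x = 5 - 6*x.
  f_y = 1.
f_y = 1 is a nonzero constant, so f_y never vanishes: no point (x, y) can satisfy f = f_x = f_y = 0. In particular no (x, y) ∈ {−4, ..., 4}² is singular; the curve is smooth.


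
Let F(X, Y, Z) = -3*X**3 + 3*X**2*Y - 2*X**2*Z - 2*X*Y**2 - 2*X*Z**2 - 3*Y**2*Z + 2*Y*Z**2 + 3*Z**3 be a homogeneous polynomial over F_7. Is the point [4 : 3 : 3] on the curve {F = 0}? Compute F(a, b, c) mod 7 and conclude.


F(4,3,3) ≡ 4 (mod 7); P is NOT on the curve.

Evaluate F(4, 3, 3) term-by-term (mod 7).
  -3*X**3 ↦ -3·64·1·1 = -192
  3*X**2*Y ↦ 3·16·3·1 = 144
  -2*X**2*Z ↦ -2·16·1·3 = -96
  -2*X*Y**2 ↦ -2·4·9·1 = -72
  -2*X*Z**2 ↦ -2·4·1·9 = -72
  -3*Y**2*Z ↦ -3·1·9·3 = -81
  2*Y*Z**2 ↦ 2·1·3·9 = 54
  3*Z**3 ↦ 3·1·1·27 = 81
Sum: F(4, 3, 3) = (-192) + (144) + (-96) + (-72) + (-72) + (-81) + (54) + (81) = -234.
Reducing mod 7: -234 ≡ 4 (mod 7).
Since F(a, b, c) ≡ 4 ≠ 0 (mod 7), P does NOT lie on the curve.


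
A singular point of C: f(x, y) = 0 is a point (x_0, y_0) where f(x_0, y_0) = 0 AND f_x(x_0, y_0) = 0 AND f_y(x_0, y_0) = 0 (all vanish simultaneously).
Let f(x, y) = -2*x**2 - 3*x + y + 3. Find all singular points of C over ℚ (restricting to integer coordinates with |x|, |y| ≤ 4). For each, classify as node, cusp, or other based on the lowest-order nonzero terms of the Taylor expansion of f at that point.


No singular points in the scanned grid; C is smooth there.

Compute partial derivatives:
  f_x = -4*x - 3.
  f_y = 1.
f_y = 1 is a nonzero constant, so f_y never vanishes: no point (x, y) can satisfy f = f_x = f_y = 0. In particular no (x, y) ∈ {−4, ..., 4}² is singular; the curve is smooth.


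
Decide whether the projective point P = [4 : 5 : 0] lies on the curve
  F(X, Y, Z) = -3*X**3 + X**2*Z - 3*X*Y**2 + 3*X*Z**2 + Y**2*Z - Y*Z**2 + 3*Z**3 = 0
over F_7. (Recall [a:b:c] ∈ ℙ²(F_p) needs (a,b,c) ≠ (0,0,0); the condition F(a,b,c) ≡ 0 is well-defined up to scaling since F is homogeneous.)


F(4,5,0) ≡ 5 (mod 7); P is NOT on the curve.

Evaluate F(4, 5, 0) term-by-term (mod 7).
  -3*X**3 ↦ -3·64·1·1 = -192
  X**2*Z ↦ 1·16·1·0 = 0
  -3*X*Y**2 ↦ -3·4·25·1 = -300
  3*X*Z**2 ↦ 3·4·1·0 = 0
  Y**2*Z ↦ 1·1·25·0 = 0
  -Y*Z**2 ↦ -1·1·5·0 = 0
  3*Z**3 ↦ 3·1·1·0 = 0
Sum: F(4, 5, 0) = (-192) + (0) + (-300) + (0) + (0) + (0) + (0) = -492.
Reducing mod 7: -492 ≡ 5 (mod 7).
Since F(a, b, c) ≡ 5 ≠ 0 (mod 7), P does NOT lie on the curve.


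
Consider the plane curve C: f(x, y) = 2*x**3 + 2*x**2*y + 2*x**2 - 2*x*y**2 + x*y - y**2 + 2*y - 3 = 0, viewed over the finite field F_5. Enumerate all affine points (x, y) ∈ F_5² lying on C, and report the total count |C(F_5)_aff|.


Affine F_5-points: {(2, 2), (3, 1), (3, 3), (4, 3), (4, 4)}; count = 5.

For each of the 25 pairs (x, y) ∈ F_5², evaluate f(x, y) mod 5. Record the zeros.
  x = 0: [0↦2, 1↦3, 2↦2, 3↦4, 4↦4]  zeros at y ∈ ∅
  x = 1: [0↦1, 1↦3, 2↦4, 3↦4, 4↦3]  zeros at y ∈ ∅
  x = 2: [0↦1, 1↦3, 2↦0, 3↦2, 4↦4]  zeros at y ∈ {2}
  x = 3: [0↦4, 1↦0, 2↦2, 3↦0, 4↦4]  zeros at y ∈ {1, 3}
  x = 4: [0↦2, 1↦1, 2↦2, 3↦0, 4↦0]  zeros at y ∈ {3, 4}
Collecting zeros: affine points = {(2, 2), (3, 1), (3, 3), (4, 3), (4, 4)}.
Total count |C(F_5)_aff| = 5.


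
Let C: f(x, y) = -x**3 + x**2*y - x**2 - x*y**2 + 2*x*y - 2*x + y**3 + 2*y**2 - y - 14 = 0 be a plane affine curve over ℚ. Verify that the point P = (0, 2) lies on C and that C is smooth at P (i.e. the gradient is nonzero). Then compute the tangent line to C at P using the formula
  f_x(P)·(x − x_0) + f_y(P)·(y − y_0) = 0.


Tangent line at P: -2*x + 19*y - 38 = 0.

Step 1: f(0, 2) = 0, so P lies on C.
Step 2: partial derivatives
  f_x(x, y) = -3*x**2 + 2*x*y - 2*x - y**2 + 2*y - 2, f_y(x, y) = x**2 - 2*x*y + 2*x + 3*y**2 + 4*y - 1.
  f_x(P) = -2, f_y(P) = 19 (gradient nonzero, so P is smooth).
Step 3: tangent line at P: -2·(x − 0) + 19·(y − 2) = 0.
Expanding: -2*x + 19*y - 38 = 0.


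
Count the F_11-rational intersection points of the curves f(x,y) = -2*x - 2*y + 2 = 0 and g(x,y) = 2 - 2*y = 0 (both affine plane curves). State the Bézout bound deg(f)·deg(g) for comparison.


Common zeros: {(0, 1)}; count = 1; Bézout bound = 1.

deg(f) = 1, deg(g) = 1, so Bézout bound = 1.
Scan x ∈ F_11. For each x, list the y ∈ F_11 with f(x, y) ≡ 0 and those with g(x, y) ≡ 0 (mod 11); the common zeros in that column are the intersection.
  x = 0: f ≡ 0 at y ∈ {1}; g ≡ 0 at y ∈ {1}; common: {1}.
  x = 1: f ≡ 0 at y ∈ {0}; g ≡ 0 at y ∈ {1}; common: ∅.
  x = 2: f ≡ 0 at y ∈ {10}; g ≡ 0 at y ∈ {1}; common: ∅.
  x = 3: f ≡ 0 at y ∈ {9}; g ≡ 0 at y ∈ {1}; common: ∅.
  x = 4: f ≡ 0 at y ∈ {8}; g ≡ 0 at y ∈ {1}; common: ∅.
  x = 5: f ≡ 0 at y ∈ {7}; g ≡ 0 at y ∈ {1}; common: ∅.
  x = 6: f ≡ 0 at y ∈ {6}; g ≡ 0 at y ∈ {1}; common: ∅.
  x = 7: f ≡ 0 at y ∈ {5}; g ≡ 0 at y ∈ {1}; common: ∅.
  x = 8: f ≡ 0 at y ∈ {4}; g ≡ 0 at y ∈ {1}; common: ∅.
  x = 9: f ≡ 0 at y ∈ {3}; g ≡ 0 at y ∈ {1}; common: ∅.
  x = 10: f ≡ 0 at y ∈ {2}; g ≡ 0 at y ∈ {1}; common: ∅.
Collecting: common zeros = {(0, 1)}, so the count is 1.
Comparison with the Bézout bound: 1 ≤ 1 = deg(f)·deg(g), as expected for curves with no common component (the bound is attained).


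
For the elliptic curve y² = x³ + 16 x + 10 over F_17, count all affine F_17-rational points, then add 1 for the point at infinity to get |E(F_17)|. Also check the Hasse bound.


Affine points = {(2, 4), (2, 13), (3, 0), (4, 6), (4, 11), (6, 4), (6, 13), (8, 2), (8, 15), (9, 4), (9, 13), (11, 2), (11, 15), (12, 3), (12, 14), (13, 1), (13, 16), (15, 2), (15, 15)}; affine count = 19; |E(F_17)| = 20.

Discriminant check: Δ ∝ 4a³ + 27b² = 4·16³ + 27·10² = 4·4096 + 27·100 ≡ 10 (mod 17). Nonzero ⇒ E is nonsingular.
For each x ∈ F_17, compute rhs = x³ + 16·x + 10 mod 17, then count y ∈ F_17 with y² ≡ rhs.
  x = 0: rhs = 10, matching y values: none (0 points).
  x = 1: rhs = 10, matching y values: none (0 points).
  x = 2: rhs = 16, matching y values: 4, 13 (2 points).
  x = 3: rhs = 0, matching y values: 0 (1 points).
  x = 4: rhs = 2, matching y values: 6, 11 (2 points).
  x = 5: rhs = 11, matching y values: none (0 points).
  x = 6: rhs = 16, matching y values: 4, 13 (2 points).
  x = 7: rhs = 6, matching y values: none (0 points).
  x = 8: rhs = 4, matching y values: 2, 15 (2 points).
  x = 9: rhs = 16, matching y values: 4, 13 (2 points).
  x = 10: rhs = 14, matching y values: none (0 points).
  x = 11: rhs = 4, matching y values: 2, 15 (2 points).
  x = 12: rhs = 9, matching y values: 3, 14 (2 points).
  x = 13: rhs = 1, matching y values: 1, 16 (2 points).
  x = 14: rhs = 3, matching y values: none (0 points).
  x = 15: rhs = 4, matching y values: 2, 15 (2 points).
  x = 16: rhs = 10, matching y values: none (0 points).
Total affine count: 19.
Full point count |E(F_17)| = 19 + 1 = 20.
Hasse bound: |20 − (17+1)| = |2| = 2 ≤ 2√17 ≈ 8.2462 ✓.


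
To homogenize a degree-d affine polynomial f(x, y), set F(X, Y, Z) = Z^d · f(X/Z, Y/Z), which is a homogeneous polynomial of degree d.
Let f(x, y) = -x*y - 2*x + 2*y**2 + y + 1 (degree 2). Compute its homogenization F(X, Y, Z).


F(X, Y, Z) = -X*Y - 2*X*Z + 2*Y**2 + Y*Z + Z**2

deg(f) = 2.
Substitute x = X/Z, y = Y/Z into f, then multiply by Z^2.
  monomial -1·x^1·y^1 ↦ -1·X^1·Y^1·Z^0.
  monomial -2·x^1·y^0 ↦ -2·X^1·Y^0·Z^1.
  monomial 2·x^0·y^2 ↦ 2·X^0·Y^2·Z^0.
  monomial 1·x^0·y^1 ↦ 1·X^0·Y^1·Z^1.
  monomial 1·x^0·y^0 ↦ 1·X^0·Y^0·Z^2.
Collecting: F(X, Y, Z) = -X*Y - 2*X*Z + 2*Y**2 + Y*Z + Z**2.


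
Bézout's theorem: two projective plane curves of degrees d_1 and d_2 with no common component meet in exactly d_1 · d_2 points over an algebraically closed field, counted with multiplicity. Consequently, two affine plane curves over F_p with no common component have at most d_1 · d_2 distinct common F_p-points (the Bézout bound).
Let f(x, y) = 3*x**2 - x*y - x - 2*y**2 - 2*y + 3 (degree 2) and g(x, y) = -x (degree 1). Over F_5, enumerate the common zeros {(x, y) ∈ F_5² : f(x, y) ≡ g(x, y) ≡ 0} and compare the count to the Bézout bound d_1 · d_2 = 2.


Common zeros: ∅; count = 0; Bézout bound = 2.

deg(f) = 2, deg(g) = 1, so Bézout bound = 2.
Scan x ∈ F_5. For each x, list the y ∈ F_5 with f(x, y) ≡ 0 and those with g(x, y) ≡ 0 (mod 5); the common zeros in that column are the intersection.
  x = 0: f ≡ 0 at y ∈ ∅; g ≡ 0 at y ∈ {0, 1, 2, 3, 4}; common: ∅.
  x = 1: f ≡ 0 at y ∈ {0, 1}; g ≡ 0 at y ∈ ∅; common: ∅.
  x = 2: f ≡ 0 at y ∈ {4}; g ≡ 0 at y ∈ ∅; common: ∅.
  x = 3: f ≡ 0 at y ∈ {1, 4}; g ≡ 0 at y ∈ ∅; common: ∅.
  x = 4: f ≡ 0 at y ∈ ∅; g ≡ 0 at y ∈ ∅; common: ∅.
Collecting: common zeros = ∅, so the count is 0.
Comparison with the Bézout bound: 0 ≤ 2 = deg(f)·deg(g), as expected for curves with no common component (the affine F_5-count falls short of the bound because intersections may lie at infinity, over extension fields, or carry multiplicity).


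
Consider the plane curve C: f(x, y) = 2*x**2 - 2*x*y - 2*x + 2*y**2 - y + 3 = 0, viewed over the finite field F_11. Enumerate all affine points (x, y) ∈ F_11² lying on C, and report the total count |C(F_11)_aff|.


Affine F_11-points: {(10, 8)}; count = 1.

For each of the 121 pairs (x, y) ∈ F_11², evaluate f(x, y) mod 11. Record the zeros.
  x = 0: [0↦3, 1↦4, 2↦9, 3↦7, 4↦9, 5↦4, 6↦3, 7↦6, 8↦2, 9↦2, 10↦6]  zeros at y ∈ ∅
  x = 1: [0↦3, 1↦2, 2↦5, 3↦1, 4↦1, 5↦5, 6↦2, 7↦3, 8↦8, 9↦6, 10↦8]  zeros at y ∈ ∅
  x = 2: [0↦7, 1↦4, 2↦5, 3↦10, 4↦8, 5↦10, 6↦5, 7↦4, 8↦7, 9↦3, 10↦3]  zeros at y ∈ ∅
  x = 3: [0↦4, 1↦10, 2↦9, 3↦1, 4↦8, 5↦8, 6↦1, 7↦9, 8↦10, 9↦4, 10↦2]  zeros at y ∈ ∅
  x = 4: [0↦5, 1↦9, 2↦6, 3↦7, 4↦1, 5↦10, 6↦1, 7↦7, 8↦6, 9↦9, 10↦5]  zeros at y ∈ ∅
  x = 5: [0↦10, 1↦1, 2↦7, 3↦6, 4↦9, 5↦5, 6↦5, 7↦9, 8↦6, 9↦7, 10↦1]  zeros at y ∈ ∅
  x = 6: [0↦8, 1↦8, 2↦1, 3↦9, 4↦10, 5↦4, 6↦2, 7↦4, 8↦10, 9↦9, 10↦1]  zeros at y ∈ ∅
  x = 7: [0↦10, 1↦8, 2↦10, 3↦5, 4↦4, 5↦7, 6↦3, 7↦3, 8↦7, 9↦4, 10↦5]  zeros at y ∈ ∅
  x = 8: [0↦5, 1↦1, 2↦1, 3↦5, 4↦2, 5↦3, 6↦8, 7↦6, 8↦8, 9↦3, 10↦2]  zeros at y ∈ ∅
  x = 9: [0↦4, 1↦9, 2↦7, 3↦9, 4↦4, 5↦3, 6↦6, 7↦2, 8↦2, 9↦6, 10↦3]  zeros at y ∈ ∅
  x = 10: [0↦7, 1↦10, 2↦6, 3↦6, 4↦10, 5↦7, 6↦8, 7↦2, 8↦0, 9↦2, 10↦8]  zeros at y ∈ {8}
Collecting zeros: affine points = {(10, 8)}.
Total count |C(F_11)_aff| = 1.


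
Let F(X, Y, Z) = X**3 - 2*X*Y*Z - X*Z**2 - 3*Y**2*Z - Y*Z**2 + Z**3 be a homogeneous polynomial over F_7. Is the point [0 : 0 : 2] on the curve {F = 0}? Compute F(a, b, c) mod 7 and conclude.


F(0,0,2) ≡ 1 (mod 7); P is NOT on the curve.

Evaluate F(0, 0, 2) term-by-term (mod 7).
  X**3 ↦ 1·0·1·1 = 0
  -2*X*Y*Z ↦ -2·0·0·2 = 0
  -X*Z**2 ↦ -1·0·1·4 = 0
  -3*Y**2*Z ↦ -3·1·0·2 = 0
  -Y*Z**2 ↦ -1·1·0·4 = 0
  Z**3 ↦ 1·1·1·8 = 8
Sum: F(0, 0, 2) = (0) + (0) + (0) + (0) + (0) + (8) = 8.
Reducing mod 7: 8 ≡ 1 (mod 7).
Since F(a, b, c) ≡ 1 ≠ 0 (mod 7), P does NOT lie on the curve.


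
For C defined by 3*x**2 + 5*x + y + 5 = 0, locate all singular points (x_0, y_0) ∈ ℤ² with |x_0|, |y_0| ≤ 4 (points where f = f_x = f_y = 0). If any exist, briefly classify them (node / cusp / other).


No singular points in the scanned grid; C is smooth there.

Compute partial derivatives:
  f_x = 6*x + 5.
  f_y = 1.
f_y = 1 is a nonzero constant, so f_y never vanishes: no point (x, y) can satisfy f = f_x = f_y = 0. In particular no (x, y) ∈ {−4, ..., 4}² is singular; the curve is smooth.


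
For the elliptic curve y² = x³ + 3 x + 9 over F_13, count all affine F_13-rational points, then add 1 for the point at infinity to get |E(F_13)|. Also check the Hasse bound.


Affine points = {(0, 3), (0, 10), (1, 0), (2, 6), (2, 7), (6, 3), (6, 10), (7, 3), (7, 10), (8, 5), (8, 8), (10, 5), (10, 8)}; affine count = 13; |E(F_13)| = 14.

Discriminant check: Δ ∝ 4a³ + 27b² = 4·3³ + 27·9² = 4·27 + 27·81 ≡ 7 (mod 13). Nonzero ⇒ E is nonsingular.
For each x ∈ F_13, compute rhs = x³ + 3·x + 9 mod 13, then count y ∈ F_13 with y² ≡ rhs.
  x = 0: rhs = 9, matching y values: 3, 10 (2 points).
  x = 1: rhs = 0, matching y values: 0 (1 points).
  x = 2: rhs = 10, matching y values: 6, 7 (2 points).
  x = 3: rhs = 6, matching y values: none (0 points).
  x = 4: rhs = 7, matching y values: none (0 points).
  x = 5: rhs = 6, matching y values: none (0 points).
  x = 6: rhs = 9, matching y values: 3, 10 (2 points).
  x = 7: rhs = 9, matching y values: 3, 10 (2 points).
  x = 8: rhs = 12, matching y values: 5, 8 (2 points).
  x = 9: rhs = 11, matching y values: none (0 points).
  x = 10: rhs = 12, matching y values: 5, 8 (2 points).
  x = 11: rhs = 8, matching y values: none (0 points).
  x = 12: rhs = 5, matching y values: none (0 points).
Total affine count: 13.
Full point count |E(F_13)| = 13 + 1 = 14.
Hasse bound: |14 − (13+1)| = |0| = 0 ≤ 2√13 ≈ 7.2111 ✓.


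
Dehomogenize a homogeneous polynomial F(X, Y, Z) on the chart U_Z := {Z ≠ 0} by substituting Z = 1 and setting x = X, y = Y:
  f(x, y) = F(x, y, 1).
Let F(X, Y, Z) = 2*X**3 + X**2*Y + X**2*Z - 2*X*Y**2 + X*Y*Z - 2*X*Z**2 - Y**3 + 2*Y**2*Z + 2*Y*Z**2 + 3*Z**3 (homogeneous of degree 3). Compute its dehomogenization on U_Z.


f(x, y) = 2*x**3 + x**2*y + x**2 - 2*x*y**2 + x*y - 2*x - y**3 + 2*y**2 + 2*y + 3

On U_Z we set Z = 1. Each monomial c·X^i·Y^j·Z^k in F becomes c·x^i·y^j·1^k = c·x^i·y^j.
Substituting Z = 1: F(X, Y, 1) = 2*x**3 + x**2*y + x**2 - 2*x*y**2 + x*y - 2*x - y**3 + 2*y**2 + 2*y + 3.
Note: deg(f) ≤ deg(F) = 3; strict inequality happens when F is divisible by Z (lost terms).


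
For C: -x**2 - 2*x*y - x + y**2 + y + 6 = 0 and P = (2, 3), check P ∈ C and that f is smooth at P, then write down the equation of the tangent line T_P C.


Tangent line at P: -11*x + 3*y + 13 = 0.

Step 1: f(2, 3) = 0, so P lies on C.
Step 2: partial derivatives
  f_x(x, y) = -2*x - 2*y - 1, f_y(x, y) = -2*x + 2*y + 1.
  f_x(P) = -11, f_y(P) = 3 (gradient nonzero, so P is smooth).
Step 3: tangent line at P: -11·(x − 2) + 3·(y − 3) = 0.
Expanding: -11*x + 3*y + 13 = 0.


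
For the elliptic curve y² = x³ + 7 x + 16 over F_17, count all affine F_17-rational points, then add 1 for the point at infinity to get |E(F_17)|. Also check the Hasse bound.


Affine points = {(0, 4), (0, 13), (2, 2), (2, 15), (3, 8), (3, 9), (6, 6), (6, 11), (7, 0), (9, 3), (9, 14), (10, 7), (10, 10), (11, 8), (11, 9), (12, 3), (12, 14), (13, 3), (13, 14), (14, 6), (14, 11), (16, 5), (16, 12)}; affine count = 23; |E(F_17)| = 24.

Discriminant check: Δ ∝ 4a³ + 27b² = 4·7³ + 27·16² = 4·343 + 27·256 ≡ 5 (mod 17). Nonzero ⇒ E is nonsingular.
For each x ∈ F_17, compute rhs = x³ + 7·x + 16 mod 17, then count y ∈ F_17 with y² ≡ rhs.
  x = 0: rhs = 16, matching y values: 4, 13 (2 points).
  x = 1: rhs = 7, matching y values: none (0 points).
  x = 2: rhs = 4, matching y values: 2, 15 (2 points).
  x = 3: rhs = 13, matching y values: 8, 9 (2 points).
  x = 4: rhs = 6, matching y values: none (0 points).
  x = 5: rhs = 6, matching y values: none (0 points).
  x = 6: rhs = 2, matching y values: 6, 11 (2 points).
  x = 7: rhs = 0, matching y values: 0 (1 points).
  x = 8: rhs = 6, matching y values: none (0 points).
  x = 9: rhs = 9, matching y values: 3, 14 (2 points).
  x = 10: rhs = 15, matching y values: 7, 10 (2 points).
  x = 11: rhs = 13, matching y values: 8, 9 (2 points).
  x = 12: rhs = 9, matching y values: 3, 14 (2 points).
  x = 13: rhs = 9, matching y values: 3, 14 (2 points).
  x = 14: rhs = 2, matching y values: 6, 11 (2 points).
  x = 15: rhs = 11, matching y values: none (0 points).
  x = 16: rhs = 8, matching y values: 5, 12 (2 points).
Total affine count: 23.
Full point count |E(F_17)| = 23 + 1 = 24.
Hasse bound: |24 − (17+1)| = |6| = 6 ≤ 2√17 ≈ 8.2462 ✓.


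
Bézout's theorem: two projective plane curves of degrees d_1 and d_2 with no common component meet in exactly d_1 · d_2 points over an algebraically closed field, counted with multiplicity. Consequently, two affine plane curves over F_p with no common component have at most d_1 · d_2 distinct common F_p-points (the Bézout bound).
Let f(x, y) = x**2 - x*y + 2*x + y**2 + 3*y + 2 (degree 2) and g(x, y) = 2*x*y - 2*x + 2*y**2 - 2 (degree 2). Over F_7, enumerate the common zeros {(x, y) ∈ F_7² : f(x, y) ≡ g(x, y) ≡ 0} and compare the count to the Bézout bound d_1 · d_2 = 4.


Common zeros: {(0, 6), (4, 2)}; count = 2; Bézout bound = 4.

deg(f) = 2, deg(g) = 2, so Bézout bound = 4.
Scan x ∈ F_7. For each x, list the y ∈ F_7 with f(x, y) ≡ 0 and those with g(x, y) ≡ 0 (mod 7); the common zeros in that column are the intersection.
  x = 0: f ≡ 0 at y ∈ {5, 6}; g ≡ 0 at y ∈ {1, 6}; common: {6}.
  x = 1: f ≡ 0 at y ∈ ∅; g ≡ 0 at y ∈ {1, 5}; common: ∅.
  x = 2: f ≡ 0 at y ∈ ∅; g ≡ 0 at y ∈ {1, 4}; common: ∅.
  x = 3: f ≡ 0 at y ∈ {2, 5}; g ≡ 0 at y ∈ {1, 3}; common: ∅.
  x = 4: f ≡ 0 at y ∈ {2, 6}; g ≡ 0 at y ∈ {1, 2}; common: {2}.
  x = 5: f ≡ 0 at y ∈ ∅; g ≡ 0 at y ∈ {1}; common: ∅.
  x = 6: f ≡ 0 at y ∈ ∅; g ≡ 0 at y ∈ {0, 1}; common: ∅.
Collecting: common zeros = {(0, 6), (4, 2)}, so the count is 2.
Comparison with the Bézout bound: 2 ≤ 4 = deg(f)·deg(g), as expected for curves with no common component (the affine F_7-count falls short of the bound because intersections may lie at infinity, over extension fields, or carry multiplicity).


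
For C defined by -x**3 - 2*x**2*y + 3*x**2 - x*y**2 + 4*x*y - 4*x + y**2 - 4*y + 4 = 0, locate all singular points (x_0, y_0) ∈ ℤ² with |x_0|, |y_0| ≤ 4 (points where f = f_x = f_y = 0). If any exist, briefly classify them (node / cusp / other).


Singular points: {(0, 2)}; classification: node.

Compute partial derivatives:
  f_x = -3*x**2 - 4*x*y + 6*x - y**2 + 4*y - 4.
  f_y = -2*x**2 - 2*x*y + 4*x + 2*y - 4.
Scan x_0 ∈ {−4, ..., 4}. For each x_0, f_y(x_0, y) is a polynomial in y; find its integer roots y ∈ {−4, ..., 4}, then test f_x and f at those candidates.
  x = -4: f_y(-4, y) = 10*y - 52; no integer root y with |y| ≤ 4.
  x = -3: f_y(-3, y) = 8*y - 34; no integer root y with |y| ≤ 4.
  x = -2: f_y(-2, y) = 6*y - 20; no integer root y with |y| ≤ 4.
  x = -1: f_y(-1, y) = 4*y - 10; no integer root y with |y| ≤ 4.
  x = 0: f_y(0, y) = 2*y - 4; vanishes at y ∈ {2}. (0, 2): f_x = 0, f = 0 — SINGULAR.
  x = 1: f_y(1, y) = -2; no integer root y with |y| ≤ 4.
  x = 2: f_y(2, y) = -2*y - 4; vanishes at y ∈ {-2}. (2, -2): f_x = 0 but f = 4 ≠ 0.
  x = 3: f_y(3, y) = -4*y - 10; no integer root y with |y| ≤ 4.
  x = 4: f_y(4, y) = -6*y - 20; no integer root y with |y| ≤ 4.
Only singular point on the grid: (0, 2).
Classify: substitute x = 0 + u, y = 2 + v and expand: f = -u**3 - 2*u**2*v - u**2 - u*v**2 + v**2.
No constant or linear terms (consistent with a singular point). Quadratic part: -u**2 + v**2. Cubic part: -u**3 - 2*u**2*v - u*v**2.
The quadratic part v**2 - u**2 = (v − u)(v + u) splits into two distinct linear factors, so there are two distinct tangent lines y − 2 = ±(x − 0) — this is a node (ordinary double point).
Classification: node.


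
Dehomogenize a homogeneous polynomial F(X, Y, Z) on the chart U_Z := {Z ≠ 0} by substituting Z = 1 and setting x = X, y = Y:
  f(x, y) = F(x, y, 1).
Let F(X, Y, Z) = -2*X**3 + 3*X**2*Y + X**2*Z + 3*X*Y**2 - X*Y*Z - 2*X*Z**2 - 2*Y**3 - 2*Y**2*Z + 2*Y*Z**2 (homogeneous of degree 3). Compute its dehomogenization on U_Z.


f(x, y) = -2*x**3 + 3*x**2*y + x**2 + 3*x*y**2 - x*y - 2*x - 2*y**3 - 2*y**2 + 2*y

On U_Z we set Z = 1. Each monomial c·X^i·Y^j·Z^k in F becomes c·x^i·y^j·1^k = c·x^i·y^j.
Substituting Z = 1: F(X, Y, 1) = -2*x**3 + 3*x**2*y + x**2 + 3*x*y**2 - x*y - 2*x - 2*y**3 - 2*y**2 + 2*y.
Note: deg(f) ≤ deg(F) = 3; strict inequality happens when F is divisible by Z (lost terms).


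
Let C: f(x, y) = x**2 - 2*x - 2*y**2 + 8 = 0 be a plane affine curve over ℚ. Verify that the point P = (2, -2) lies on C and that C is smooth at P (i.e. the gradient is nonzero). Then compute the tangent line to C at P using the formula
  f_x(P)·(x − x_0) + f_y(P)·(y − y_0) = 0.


Tangent line at P: 2*x + 8*y + 12 = 0.

Step 1: f(2, -2) = 0, so P lies on C.
Step 2: partial derivatives
  f_x(x, y) = 2*x - 2, f_y(x, y) = -4*y.
  f_x(P) = 2, f_y(P) = 8 (gradient nonzero, so P is smooth).
Step 3: tangent line at P: 2·(x − 2) + 8·(y − -2) = 0.
Expanding: 2*x + 8*y + 12 = 0.


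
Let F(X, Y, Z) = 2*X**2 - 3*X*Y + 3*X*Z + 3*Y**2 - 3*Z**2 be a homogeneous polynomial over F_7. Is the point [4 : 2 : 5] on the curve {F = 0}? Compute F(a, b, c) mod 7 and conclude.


F(4,2,5) ≡ 5 (mod 7); P is NOT on the curve.

Evaluate F(4, 2, 5) term-by-term (mod 7).
  2*X**2 ↦ 2·16·1·1 = 32
  -3*X*Y ↦ -3·4·2·1 = -24
  3*X*Z ↦ 3·4·1·5 = 60
  3*Y**2 ↦ 3·1·4·1 = 12
  -3*Z**2 ↦ -3·1·1·25 = -75
Sum: F(4, 2, 5) = (32) + (-24) + (60) + (12) + (-75) = 5.
Reducing mod 7: 5 ≡ 5 (mod 7).
Since F(a, b, c) ≡ 5 ≠ 0 (mod 7), P does NOT lie on the curve.


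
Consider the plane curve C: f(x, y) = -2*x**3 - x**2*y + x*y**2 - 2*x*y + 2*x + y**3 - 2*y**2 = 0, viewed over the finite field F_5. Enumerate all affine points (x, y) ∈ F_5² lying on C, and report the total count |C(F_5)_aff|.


Affine F_5-points: {(0, 0), (0, 2), (1, 0), (2, 2), (2, 4), (4, 0), (4, 4)}; count = 7.

For each of the 25 pairs (x, y) ∈ F_5², evaluate f(x, y) mod 5. Record the zeros.
  x = 0: [0↦0, 1↦4, 2↦0, 3↦4, 4↦2]  zeros at y ∈ {0, 2}
  x = 1: [0↦0, 1↦2, 2↦3, 3↦4, 4↦1]  zeros at y ∈ {0}
  x = 2: [0↦3, 1↦1, 2↦0, 3↦1, 4↦0]  zeros at y ∈ {2, 4}
  x = 3: [0↦2, 1↦4, 2↦4, 3↦3, 4↦2]  zeros at y ∈ ∅
  x = 4: [0↦0, 1↦4, 2↦3, 3↦3, 4↦0]  zeros at y ∈ {0, 4}
Collecting zeros: affine points = {(0, 0), (0, 2), (1, 0), (2, 2), (2, 4), (4, 0), (4, 4)}.
Total count |C(F_5)_aff| = 7.


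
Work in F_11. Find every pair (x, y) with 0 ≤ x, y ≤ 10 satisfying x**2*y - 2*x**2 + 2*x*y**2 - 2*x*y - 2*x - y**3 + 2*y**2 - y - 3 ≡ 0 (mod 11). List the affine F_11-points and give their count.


Affine F_11-points: {(1, 10), (2, 1), (3, 8), (4, 6), (5, 4), (6, 4), (6, 5), (7, 1), (7, 5), (7, 10), (8, 2), (8, 8), (9, 6)}; count = 13.

For each of the 121 pairs (x, y) ∈ F_11², evaluate f(x, y) mod 11. Record the zeros.
  x = 0: [0↦8, 1↦8, 2↦6, 3↦7, 4↦5, 5↦5, 6↦1, 7↦9, 8↦1, 9↦4, 10↦1]  zeros at y ∈ ∅
  x = 1: [0↦4, 1↦5, 2↦8, 3↦7, 4↦7, 5↦2, 6↦8, 7↦8, 8↦7, 9↦10, 10↦0]  zeros at y ∈ {10}
  x = 2: [0↦7, 1↦0, 2↦10, 3↦9, 4↦2, 5↦5, 6↦1, 7↦6, 8↦3, 9↦8, 10↦4]  zeros at y ∈ {1}
  x = 3: [0↦6, 1↦4, 2↦1, 3↦2, 4↦1, 5↦3, 6↦2, 7↦3, 8↦0, 9↦9, 10↦2]  zeros at y ∈ {8}
  x = 4: [0↦1, 1↦6, 2↦3, 3↦8, 4↦4, 5↦7, 6↦0, 7↦10, 8↦9, 9↦2, 10↦5]  zeros at y ∈ {6}
  x = 5: [0↦3, 1↦6, 2↦5, 3↦5, 4↦0, 5↦6, 6↦6, 7↦5, 8↦8, 9↦9, 10↦2]  zeros at y ∈ {4}
  x = 6: [0↦1, 1↦4, 2↦7, 3↦4, 4↦0, 5↦0, 6↦9, 7↦10, 8↦8, 9↦8, 10↦4]  zeros at y ∈ {4, 5}
  x = 7: [0↦6, 1↦0, 2↦9, 3↦5, 4↦4, 5↦0, 6↦9, 7↦3, 8↦9, 9↦10, 10↦0]  zeros at y ∈ {1, 5, 10}
  x = 8: [0↦7, 1↦5, 2↦0, 3↦8, 4↦1, 5↦6, 6↦6, 7↦6, 8↦0, 9↦4, 10↦1]  zeros at y ∈ {2, 8}
  x = 9: [0↦4, 1↦8, 2↦2, 3↦2, 4↦2, 5↦7, 6↦0, 7↦8, 8↦3, 9↦1, 10↦7]  zeros at y ∈ {6}
  x = 10: [0↦8, 1↦9, 2↦4, 3↦9, 4↦7, 5↦3, 6↦2, 7↦9, 8↦7, 9↦1, 10↦7]  zeros at y ∈ ∅
Collecting zeros: affine points = {(1, 10), (2, 1), (3, 8), (4, 6), (5, 4), (6, 4), (6, 5), (7, 1), (7, 5), (7, 10), (8, 2), (8, 8), (9, 6)}.
Total count |C(F_11)_aff| = 13.


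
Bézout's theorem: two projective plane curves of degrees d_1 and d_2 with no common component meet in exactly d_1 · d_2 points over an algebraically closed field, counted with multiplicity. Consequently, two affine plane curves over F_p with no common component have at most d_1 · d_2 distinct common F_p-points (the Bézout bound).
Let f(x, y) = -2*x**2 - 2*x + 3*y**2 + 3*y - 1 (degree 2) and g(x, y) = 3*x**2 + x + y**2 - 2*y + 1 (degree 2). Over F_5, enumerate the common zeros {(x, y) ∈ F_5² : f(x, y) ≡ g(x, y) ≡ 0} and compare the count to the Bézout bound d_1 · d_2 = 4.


Common zeros: {(0, 1), (1, 0), (2, 2)}; count = 3; Bézout bound = 4.

deg(f) = 2, deg(g) = 2, so Bézout bound = 4.
Scan x ∈ F_5. For each x, list the y ∈ F_5 with f(x, y) ≡ 0 and those with g(x, y) ≡ 0 (mod 5); the common zeros in that column are the intersection.
  x = 0: f ≡ 0 at y ∈ {1, 3}; g ≡ 0 at y ∈ {1}; common: {1}.
  x = 1: f ≡ 0 at y ∈ {0, 4}; g ≡ 0 at y ∈ {0, 2}; common: {0}.
  x = 2: f ≡ 0 at y ∈ {2}; g ≡ 0 at y ∈ {0, 2}; common: {2}.
  x = 3: f ≡ 0 at y ∈ {0, 4}; g ≡ 0 at y ∈ {1}; common: ∅.
  x = 4: f ≡ 0 at y ∈ {1, 3}; g ≡ 0 at y ∈ ∅; common: ∅.
Collecting: common zeros = {(0, 1), (1, 0), (2, 2)}, so the count is 3.
Comparison with the Bézout bound: 3 ≤ 4 = deg(f)·deg(g), as expected for curves with no common component (the affine F_5-count falls short of the bound because intersections may lie at infinity, over extension fields, or carry multiplicity).


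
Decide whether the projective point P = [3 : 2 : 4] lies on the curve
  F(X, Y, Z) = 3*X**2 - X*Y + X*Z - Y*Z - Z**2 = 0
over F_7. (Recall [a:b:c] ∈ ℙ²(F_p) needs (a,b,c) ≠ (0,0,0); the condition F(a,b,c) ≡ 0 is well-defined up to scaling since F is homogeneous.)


F(3,2,4) ≡ 2 (mod 7); P is NOT on the curve.

Evaluate F(3, 2, 4) term-by-term (mod 7).
  3*X**2 ↦ 3·9·1·1 = 27
  -X*Y ↦ -1·3·2·1 = -6
  X*Z ↦ 1·3·1·4 = 12
  -Y*Z ↦ -1·1·2·4 = -8
  -Z**2 ↦ -1·1·1·16 = -16
Sum: F(3, 2, 4) = (27) + (-6) + (12) + (-8) + (-16) = 9.
Reducing mod 7: 9 ≡ 2 (mod 7).
Since F(a, b, c) ≡ 2 ≠ 0 (mod 7), P does NOT lie on the curve.


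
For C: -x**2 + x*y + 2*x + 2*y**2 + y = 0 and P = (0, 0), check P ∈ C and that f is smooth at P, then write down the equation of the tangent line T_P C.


Tangent line at P: 2*x + y = 0.

Step 1: f(0, 0) = 0, so P lies on C.
Step 2: partial derivatives
  f_x(x, y) = -2*x + y + 2, f_y(x, y) = x + 4*y + 1.
  f_x(P) = 2, f_y(P) = 1 (gradient nonzero, so P is smooth).
Step 3: tangent line at P: 2·(x − 0) + 1·(y − 0) = 0.
Expanding: 2*x + y = 0.


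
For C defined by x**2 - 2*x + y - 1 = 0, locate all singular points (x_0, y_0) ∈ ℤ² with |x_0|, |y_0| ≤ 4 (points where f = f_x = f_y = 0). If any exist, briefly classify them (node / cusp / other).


No singular points in the scanned grid; C is smooth there.

Compute partial derivatives:
  f_x = 2*x - 2.
  f_y = 1.
f_y = 1 is a nonzero constant, so f_y never vanishes: no point (x, y) can satisfy f = f_x = f_y = 0. In particular no (x, y) ∈ {−4, ..., 4}² is singular; the curve is smooth.


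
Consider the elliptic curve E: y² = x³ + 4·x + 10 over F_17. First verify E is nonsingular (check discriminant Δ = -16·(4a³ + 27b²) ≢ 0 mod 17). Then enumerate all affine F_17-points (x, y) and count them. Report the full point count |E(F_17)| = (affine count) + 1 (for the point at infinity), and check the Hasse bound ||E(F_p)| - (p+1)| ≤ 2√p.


Affine points = {(1, 7), (1, 10), (2, 3), (2, 14), (3, 7), (3, 10), (5, 6), (5, 11), (10, 8), (10, 9), (11, 5), (11, 12), (12, 1), (12, 16), (13, 7), (13, 10)}; affine count = 16; |E(F_17)| = 17.

Discriminant check: Δ ∝ 4a³ + 27b² = 4·4³ + 27·10² = 4·64 + 27·100 ≡ 15 (mod 17). Nonzero ⇒ E is nonsingular.
For each x ∈ F_17, compute rhs = x³ + 4·x + 10 mod 17, then count y ∈ F_17 with y² ≡ rhs.
  x = 0: rhs = 10, matching y values: none (0 points).
  x = 1: rhs = 15, matching y values: 7, 10 (2 points).
  x = 2: rhs = 9, matching y values: 3, 14 (2 points).
  x = 3: rhs = 15, matching y values: 7, 10 (2 points).
  x = 4: rhs = 5, matching y values: none (0 points).
  x = 5: rhs = 2, matching y values: 6, 11 (2 points).
  x = 6: rhs = 12, matching y values: none (0 points).
  x = 7: rhs = 7, matching y values: none (0 points).
  x = 8: rhs = 10, matching y values: none (0 points).
  x = 9: rhs = 10, matching y values: none (0 points).
  x = 10: rhs = 13, matching y values: 8, 9 (2 points).
  x = 11: rhs = 8, matching y values: 5, 12 (2 points).
  x = 12: rhs = 1, matching y values: 1, 16 (2 points).
  x = 13: rhs = 15, matching y values: 7, 10 (2 points).
  x = 14: rhs = 5, matching y values: none (0 points).
  x = 15: rhs = 11, matching y values: none (0 points).
  x = 16: rhs = 5, matching y values: none (0 points).
Total affine count: 16.
Full point count |E(F_17)| = 16 + 1 = 17.
Hasse bound: |17 − (17+1)| = |-1| = 1 ≤ 2√17 ≈ 8.2462 ✓.


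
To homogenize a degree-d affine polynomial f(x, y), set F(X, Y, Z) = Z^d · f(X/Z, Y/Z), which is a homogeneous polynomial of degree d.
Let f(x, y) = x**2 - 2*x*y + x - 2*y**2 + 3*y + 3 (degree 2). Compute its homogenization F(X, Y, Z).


F(X, Y, Z) = X**2 - 2*X*Y + X*Z - 2*Y**2 + 3*Y*Z + 3*Z**2

deg(f) = 2.
Substitute x = X/Z, y = Y/Z into f, then multiply by Z^2.
  monomial 1·x^2·y^0 ↦ 1·X^2·Y^0·Z^0.
  monomial -2·x^1·y^1 ↦ -2·X^1·Y^1·Z^0.
  monomial 1·x^1·y^0 ↦ 1·X^1·Y^0·Z^1.
  monomial -2·x^0·y^2 ↦ -2·X^0·Y^2·Z^0.
  monomial 3·x^0·y^1 ↦ 3·X^0·Y^1·Z^1.
  monomial 3·x^0·y^0 ↦ 3·X^0·Y^0·Z^2.
Collecting: F(X, Y, Z) = X**2 - 2*X*Y + X*Z - 2*Y**2 + 3*Y*Z + 3*Z**2.


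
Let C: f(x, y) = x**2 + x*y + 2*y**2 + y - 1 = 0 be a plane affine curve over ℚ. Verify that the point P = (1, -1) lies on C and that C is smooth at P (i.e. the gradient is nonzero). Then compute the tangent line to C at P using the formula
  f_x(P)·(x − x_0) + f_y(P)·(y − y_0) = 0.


Tangent line at P: x - 2*y - 3 = 0.

Step 1: f(1, -1) = 0, so P lies on C.
Step 2: partial derivatives
  f_x(x, y) = 2*x + y, f_y(x, y) = x + 4*y + 1.
  f_x(P) = 1, f_y(P) = -2 (gradient nonzero, so P is smooth).
Step 3: tangent line at P: 1·(x − 1) + -2·(y − -1) = 0.
Expanding: x - 2*y - 3 = 0.


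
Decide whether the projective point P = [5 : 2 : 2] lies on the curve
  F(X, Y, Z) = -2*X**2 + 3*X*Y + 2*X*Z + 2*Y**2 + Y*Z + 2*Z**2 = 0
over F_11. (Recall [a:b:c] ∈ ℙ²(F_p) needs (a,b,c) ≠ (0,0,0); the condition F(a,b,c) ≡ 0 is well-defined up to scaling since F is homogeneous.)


F(5,2,2) ≡ 9 (mod 11); P is NOT on the curve.

Evaluate F(5, 2, 2) term-by-term (mod 11).
  -2*X**2 ↦ -2·25·1·1 = -50
  3*X*Y ↦ 3·5·2·1 = 30
  2*X*Z ↦ 2·5·1·2 = 20
  2*Y**2 ↦ 2·1·4·1 = 8
  Y*Z ↦ 1·1·2·2 = 4
  2*Z**2 ↦ 2·1·1·4 = 8
Sum: F(5, 2, 2) = (-50) + (30) + (20) + (8) + (4) + (8) = 20.
Reducing mod 11: 20 ≡ 9 (mod 11).
Since F(a, b, c) ≡ 9 ≠ 0 (mod 11), P does NOT lie on the curve.


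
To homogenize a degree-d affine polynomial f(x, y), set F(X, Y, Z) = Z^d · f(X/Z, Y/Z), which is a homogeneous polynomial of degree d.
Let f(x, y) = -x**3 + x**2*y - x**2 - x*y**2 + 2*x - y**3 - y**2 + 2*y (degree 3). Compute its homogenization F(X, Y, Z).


F(X, Y, Z) = -X**3 + X**2*Y - X**2*Z - X*Y**2 + 2*X*Z**2 - Y**3 - Y**2*Z + 2*Y*Z**2

deg(f) = 3.
Substitute x = X/Z, y = Y/Z into f, then multiply by Z^3.
  monomial -1·x^3·y^0 ↦ -1·X^3·Y^0·Z^0.
  monomial 1·x^2·y^1 ↦ 1·X^2·Y^1·Z^0.
  monomial -1·x^2·y^0 ↦ -1·X^2·Y^0·Z^1.
  monomial -1·x^1·y^2 ↦ -1·X^1·Y^2·Z^0.
  monomial 2·x^1·y^0 ↦ 2·X^1·Y^0·Z^2.
  monomial -1·x^0·y^3 ↦ -1·X^0·Y^3·Z^0.
  monomial -1·x^0·y^2 ↦ -1·X^0·Y^2·Z^1.
  monomial 2·x^0·y^1 ↦ 2·X^0·Y^1·Z^2.
Collecting: F(X, Y, Z) = -X**3 + X**2*Y - X**2*Z - X*Y**2 + 2*X*Z**2 - Y**3 - Y**2*Z + 2*Y*Z**2.
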